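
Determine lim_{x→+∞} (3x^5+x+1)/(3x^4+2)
This is an ∞/∞ indeterminate form as x → +∞.
Divide numerator and denominator by x^5 and let the lower-order terms vanish; the numerator's degree 5 exceeds the denominator's degree 4, so the quotient diverges.
Limit = ∞.

Final answer: ∞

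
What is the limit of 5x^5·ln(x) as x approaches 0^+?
This is a 0·∞ indeterminate form at x → 0⁺.
Rewrite the product as 5·ln(x) / x^(-5) and apply L'Hôpital, or use the standard hierarchy x^(-5) ≫ |ln x| as x → 0⁺.
The indeterminate product → 0, so the limit = 0.

Final answer: 0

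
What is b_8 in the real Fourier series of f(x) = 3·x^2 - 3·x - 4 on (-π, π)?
b_8 = (1/π) ∫_{-π}^{π} f(x)·sin(8x) dx.
Evaluate the integral (use parity and integration by parts as needed): b_8 = 3/4.

Final answer: 3/4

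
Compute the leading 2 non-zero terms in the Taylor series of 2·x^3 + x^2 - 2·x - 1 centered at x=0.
-2·x - 1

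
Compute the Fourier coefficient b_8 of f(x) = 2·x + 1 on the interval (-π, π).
b_8 = (1/π) ∫_{-π}^{π} f(x)·sin(8x) dx.
Evaluate the integral (use parity and integration by parts as needed): b_8 = -1/2.

Final answer: -1/2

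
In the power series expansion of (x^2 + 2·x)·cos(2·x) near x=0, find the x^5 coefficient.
Expand to order 5: (x^2 + 2·x)·cos(2·x) = 4·x^5/3 - 2·x^4 - 4·x^3 + x^2 + 2·x + O(x^6).
The coefficient of x^5 is 4/3.

Final answer: 4/3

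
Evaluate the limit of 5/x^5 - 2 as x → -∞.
Evaluate the dominant behaviour as x → -∞; each term tends to a finite value or vanishes.
Limit = -2.

Final answer: -2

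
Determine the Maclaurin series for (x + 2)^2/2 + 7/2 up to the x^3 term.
x^2/2 + 2·x + 11/2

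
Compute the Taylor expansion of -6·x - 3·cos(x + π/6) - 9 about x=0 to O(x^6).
x^5/80 - √(3)·x^4/16 - x^3/4 + 3·√(3)·x^2/4 - 9·x/2 - 9 - 3·√(3)/2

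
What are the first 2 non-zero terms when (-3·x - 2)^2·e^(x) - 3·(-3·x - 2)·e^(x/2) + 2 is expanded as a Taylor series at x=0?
28·x + 12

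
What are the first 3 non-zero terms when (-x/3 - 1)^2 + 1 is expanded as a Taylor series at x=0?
x^2/9 + 2·x/3 + 2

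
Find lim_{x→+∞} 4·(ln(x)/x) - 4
Evaluate the dominant behaviour as x → +∞; each term tends to a finite value or vanishes.
Limit = -4.

Final answer: -4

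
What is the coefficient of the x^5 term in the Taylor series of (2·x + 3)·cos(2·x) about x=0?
Expand to order 5: (2·x + 3)·cos(2·x) = 4·x^5/3 + 2·x^4 - 4·x^3 - 6·x^2 + 2·x + 3 + O(x^6).
The coefficient of x^5 is 4/3.

Final answer: 4/3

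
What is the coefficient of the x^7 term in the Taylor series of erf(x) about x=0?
Expand to order 7: erf(x) = -x^7/(21·√(π)) + x^5/(5·√(π)) - 2·x^3/(3·√(π)) + 2·x/√(π) + O(x^8).
The coefficient of x^7 is -1/(21·√(π)).

Final answer: -1/(21·√(π))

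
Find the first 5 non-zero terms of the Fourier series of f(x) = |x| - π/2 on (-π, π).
-4·cos(x)/π - 4·cos(3·x)/(9·π) - 4·cos(5·x)/(25·π) - 4·cos(7·x)/(49·π) - 4·cos(9·x)/(81·π)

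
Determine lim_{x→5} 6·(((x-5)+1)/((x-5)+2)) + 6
Direct substitution at x = 5 gives 9.

Final answer: 9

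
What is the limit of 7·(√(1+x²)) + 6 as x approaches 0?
Direct substitution at x = 0 gives 13.

Final answer: 13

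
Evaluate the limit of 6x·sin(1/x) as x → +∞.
As x → +∞: let u = 1/x → 0⁺; then 6·x·sin(1/x) = 6·1·sin(u)/u → 6·1·1 = 6.
Limit = 6.

Final answer: 6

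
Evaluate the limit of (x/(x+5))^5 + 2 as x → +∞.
As x → +∞: x/(x+5) = 1/(1 + 5/x) → 1, and the 5th power of a limit-1 base also → 1; with the additive constant, 1 + 2 = 3.
Limit = 3.

Final answer: 3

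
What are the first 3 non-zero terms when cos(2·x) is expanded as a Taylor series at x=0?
2·x^4/3 - 2·x^2 + 1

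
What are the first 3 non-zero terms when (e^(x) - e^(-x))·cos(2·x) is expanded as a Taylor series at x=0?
41·x^5/60 - 11·x^3/3 + 2·x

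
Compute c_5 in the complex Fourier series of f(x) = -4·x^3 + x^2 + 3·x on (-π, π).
Compute the real Fourier coefficients first: a_5 = -4/25, b_5 = 198/125 - 8·π^2/5.
Then c_5 = (a_5 − i·b_5)/2 = -2/25 - 99·i/125 + 4·i·π^2/5.

Final answer: -2/25 - 99·i/125 + 4·i·π^2/5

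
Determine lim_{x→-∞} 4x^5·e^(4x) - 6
The product is a 0·∞ indeterminate form at x → -∞.
Rewrite the product as 4x^5 / e^(-4x) (an ∞/∞ form) and apply L'Hôpital, or use the standard hierarchy e^(4|x|) ≫ |x^5| as x → -∞.
The indeterminate product → 0, so the limit = -6.

Final answer: -6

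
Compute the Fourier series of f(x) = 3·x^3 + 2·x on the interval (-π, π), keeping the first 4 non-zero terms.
(-32 + 6·π^2)·sin(x) + (5/2 - 3·π^2)·sin(2·x) + 2·π^2·sin(3·x) + (-3·π^2/2 - 7/16)·sin(4·x)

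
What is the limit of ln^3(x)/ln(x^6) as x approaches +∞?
This is an ∞/∞ indeterminate form as x → +∞.
Write ln(x^6) = 6·ln(x), reducing the quotient to ln^2(x)/6 → ∞.
Limit = ∞.

Final answer: ∞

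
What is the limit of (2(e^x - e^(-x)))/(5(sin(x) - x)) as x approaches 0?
Both numerator and denominator → 0 as x → 0; this is a 0/0 indeterminate form.
Expand each to leading order near x = 0: numerator ~ 4·x, denominator ~ -5·x^3/6.
The limit of the ratio is -∞.

Final answer: -∞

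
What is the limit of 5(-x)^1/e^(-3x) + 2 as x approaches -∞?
The quotient is an ∞/∞ indeterminate form as x → -∞.
Compare growth rates of the dominant terms (exponentials ≫ polynomials ≫ logarithms), or apply L'Hôpital's rule; the quotient → 0.
Adding the constant: 0 + 2 = 2. Limit = 2.

Final answer: 2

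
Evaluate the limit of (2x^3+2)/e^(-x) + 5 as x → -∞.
The quotient is an ∞/∞ indeterminate form as x → -∞.
Compare growth rates of the dominant terms (exponentials ≫ polynomials ≫ logarithms), or apply L'Hôpital's rule; the quotient → 0.
Adding the constant: 0 + 5 = 5. Limit = 5.

Final answer: 5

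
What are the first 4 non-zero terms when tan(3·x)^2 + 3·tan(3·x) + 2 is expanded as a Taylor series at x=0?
27·x^3 + 9·x^2 + 9·x + 2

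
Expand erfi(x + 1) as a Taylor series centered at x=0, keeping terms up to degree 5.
19·e·x^5/(15·√(π)) + 5·e·x^4/(3·√(π)) + 2·e·x^3/√(π) + 2·e·x^2/√(π) + 2·e·x/√(π) + erfi(1)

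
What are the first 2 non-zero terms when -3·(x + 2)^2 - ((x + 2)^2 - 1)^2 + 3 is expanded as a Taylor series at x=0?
-36·x - 18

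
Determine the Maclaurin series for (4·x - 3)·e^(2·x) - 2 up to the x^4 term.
10·x^4/3 + 4·x^3 + 2·x^2 - 2·x - 5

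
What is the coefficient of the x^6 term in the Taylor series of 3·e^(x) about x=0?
Expand to order 6: 3·e^(x) = x^6/240 + x^5/40 + x^4/8 + x^3/2 + 3·x^2/2 + 3·x + 3 + O(x^7).
The coefficient of x^6 is 1/240.

Final answer: 1/240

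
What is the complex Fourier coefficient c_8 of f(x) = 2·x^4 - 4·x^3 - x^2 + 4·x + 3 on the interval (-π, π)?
Compute the real Fourier coefficients first: a_8 = -11/128 + π^2/4, b_8 = -35/32 + π^2.
Then c_8 = (a_8 − i·b_8)/2 = -11/256 + π^2/8 - i·π^2/2 + 35·i/64.

Final answer: -11/256 + π^2/8 - i·π^2/2 + 35·i/64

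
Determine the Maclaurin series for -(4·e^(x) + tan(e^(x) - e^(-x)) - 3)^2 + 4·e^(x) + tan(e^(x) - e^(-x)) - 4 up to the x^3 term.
-83·x^3/3 - 38·x^2 - 6·x - 1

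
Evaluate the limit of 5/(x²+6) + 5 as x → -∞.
Evaluate the dominant behaviour as x → -∞; each term tends to a finite value or vanishes.
Limit = 5.

Final answer: 5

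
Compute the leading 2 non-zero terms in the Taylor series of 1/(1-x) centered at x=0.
x + 1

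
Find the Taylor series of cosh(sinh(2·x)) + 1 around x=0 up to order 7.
148·x^6/45 + 10·x^4/3 + 2·x^2 + 2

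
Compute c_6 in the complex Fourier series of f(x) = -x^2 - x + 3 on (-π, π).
Compute the real Fourier coefficients first: a_6 = -1/9, b_6 = 1/3.
Then c_6 = (a_6 − i·b_6)/2 = -1/18 - i/6.

Final answer: -1/18 - i/6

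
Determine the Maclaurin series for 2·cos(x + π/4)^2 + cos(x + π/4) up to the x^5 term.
x^5·(-4/15 - √(2)/240) + √(2)·x^4/48 + x^3·(√(2)/12 + 4/3) - √(2)·x^2/4 + x·(-2 - √(2)/2) + √(2)/2 + 1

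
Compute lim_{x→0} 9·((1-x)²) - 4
Direct substitution at x = 0 gives 5.

Final answer: 5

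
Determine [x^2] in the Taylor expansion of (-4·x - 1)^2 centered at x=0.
Expand to order 2: (-4·x - 1)^2 = 16·x^2 + 8·x + 1 + O(x^3).
The coefficient of x^2 is 16.

Final answer: 16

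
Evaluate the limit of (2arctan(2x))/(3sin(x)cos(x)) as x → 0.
Both numerator and denominator → 0 as x → 0; this is a 0/0 indeterminate form.
Expand each to leading order near x = 0: numerator ~ 4·x, denominator ~ 3·x.
The limit of the ratio is 4/3.

Final answer: 4/3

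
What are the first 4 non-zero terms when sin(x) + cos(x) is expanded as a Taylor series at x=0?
-x^3/6 - x^2/2 + x + 1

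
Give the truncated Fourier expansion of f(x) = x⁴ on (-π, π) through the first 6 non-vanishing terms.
(48 - 8·π^2)·cos(x) + (-3 + 2·π^2)·cos(2·x) + (16/27 - 8·π^2/9)·cos(3·x) + (-3/16 + π^2/2)·cos(4·x) + (48/625 - 8·π^2/25)·cos(5·x) + π^4/5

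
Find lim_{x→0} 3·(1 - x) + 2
Direct substitution at x = 0 gives 5.

Final answer: 5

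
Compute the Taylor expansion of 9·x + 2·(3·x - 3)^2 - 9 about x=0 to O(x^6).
18·x^2 - 27·x + 9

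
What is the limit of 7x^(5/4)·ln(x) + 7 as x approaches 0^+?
The product is a 0·∞ indeterminate form at x → 0⁺.
Rewrite the product as 7·ln(x) / x^(-5/4) and apply L'Hôpital, or use the standard hierarchy x^(-5/4) ≫ |ln x| as x → 0⁺.
The indeterminate product → 0, so the limit = 7.

Final answer: 7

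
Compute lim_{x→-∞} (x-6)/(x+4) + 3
Evaluate the dominant behaviour as x → -∞; each term tends to a finite value or vanishes.
Limit = 4.

Final answer: 4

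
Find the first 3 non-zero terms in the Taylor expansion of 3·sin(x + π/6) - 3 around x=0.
-3·x^2/4 + 3·√(3)·x/2 - 3/2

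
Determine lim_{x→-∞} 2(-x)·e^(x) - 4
The product is a 0·∞ indeterminate form at x → -∞.
Rewrite the product as 2(-x) / e^(-x) (an ∞/∞ form) and apply L'Hôpital, or use the standard hierarchy e^(|x|) ≫ |(-x)| as x → -∞.
The indeterminate product → 0, so the limit = -4.

Final answer: -4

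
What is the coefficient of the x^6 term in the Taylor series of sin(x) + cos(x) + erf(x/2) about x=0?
Expand to order 6: sin(x) + cos(x) + erf(x/2) = -x^6/720 + x^5·(1/(160·√(π)) + 1/120) + x^4/24 + x^3·(-1/6 - 1/(12·√(π))) - x^2/2 + x·(1/√(π) + 1) + 1 + O(x^7).
The coefficient of x^6 is -1/720.

Final answer: -1/720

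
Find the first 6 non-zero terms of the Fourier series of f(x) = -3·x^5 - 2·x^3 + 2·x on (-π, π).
(-692 - 6·π^4 + 116·π^2)·sin(x) + (-13·π^2 + 35/2 + 3·π^4)·sin(2·x) + (-2·π^4 - 20/27 + 28·π^2/9)·sin(3·x) + (-7·π^2/8 - 43/64 + 3·π^4/2)·sin(4·x) + (-6·π^4/5 + 476/625 + 4·π^2/25)·sin(5·x) + (-37/54 + π^2/9 + π^4)·sin(6·x)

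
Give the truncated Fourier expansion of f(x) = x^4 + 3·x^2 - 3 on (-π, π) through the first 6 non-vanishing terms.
(36 - 8·π^2)·cos(x) + 2·π^2·cos(2·x) + (-8·π^2/9 - 20/27)·cos(3·x) + (9/16 + π^2/2)·cos(4·x) + (-8·π^2/25 - 252/625)·cos(5·x) - 3 + π^2 + π^4/5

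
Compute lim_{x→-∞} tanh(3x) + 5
Evaluate the dominant behaviour as x → -∞; each term tends to a finite value or vanishes.
Limit = 4.

Final answer: 4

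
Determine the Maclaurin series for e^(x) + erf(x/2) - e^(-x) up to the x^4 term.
x^3·(1/3 - 1/(12·√(π))) + x·(1/√(π) + 2)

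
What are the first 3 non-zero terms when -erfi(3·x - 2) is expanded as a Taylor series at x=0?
36·x^2·e^(4)/√(π) - 6·x·e^(4)/√(π) + erfi(2)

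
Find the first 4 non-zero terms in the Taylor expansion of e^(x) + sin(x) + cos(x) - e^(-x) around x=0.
x^3/6 - x^2/2 + 3·x + 1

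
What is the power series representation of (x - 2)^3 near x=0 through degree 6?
x^3 - 6·x^2 + 12·x - 8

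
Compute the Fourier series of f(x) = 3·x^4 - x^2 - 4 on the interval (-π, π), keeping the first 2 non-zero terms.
(148 - 24·π^2)·cos(x) - 4 - π^2/3 + 3·π^4/5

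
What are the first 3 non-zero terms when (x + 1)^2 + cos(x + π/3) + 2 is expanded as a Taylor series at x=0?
3·x^2/4 + x·(2 - √(3)/2) + 7/2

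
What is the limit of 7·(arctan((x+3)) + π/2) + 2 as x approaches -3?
Direct substitution at x = -3 gives 2 + 7·π/2.

Final answer: 2 + 7·π/2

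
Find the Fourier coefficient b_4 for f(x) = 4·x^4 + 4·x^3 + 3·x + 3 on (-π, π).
b_4 = (1/π) ∫_{-π}^{π} f(x)·sin(4x) dx.
Evaluate the integral (use parity and integration by parts as needed): b_4 = -2·π^2 - 3/4.

Final answer: -2·π^2 - 3/4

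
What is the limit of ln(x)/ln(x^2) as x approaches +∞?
This is an ∞/∞ indeterminate form as x → +∞.
Write ln(x^2) = 2·ln(x), reducing the quotient to 1/2.
Limit = 1/2.

Final answer: 1/2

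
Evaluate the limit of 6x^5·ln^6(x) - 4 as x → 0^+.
The product is a 0·∞ indeterminate form at x → 0⁺.
Rewrite the product as 6·ln^6(x) / x^(-5) and apply L'Hôpital, or use the standard hierarchy x^(-5) ≫ |ln x|^6 as x → 0⁺.
The indeterminate product → 0, so the limit = -4.

Final answer: -4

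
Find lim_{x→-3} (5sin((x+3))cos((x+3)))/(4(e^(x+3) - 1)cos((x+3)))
Both numerator and denominator → 0 as x → -3; this is a 0/0 indeterminate form.
Expand each to leading order near x = -3: numerator ~ 5·(x + 3), denominator ~ 4·(x + 3).
The limit of the ratio is 5/4.

Final answer: 5/4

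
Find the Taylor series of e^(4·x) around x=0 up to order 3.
32·x^3/3 + 8·x^2 + 4·x + 1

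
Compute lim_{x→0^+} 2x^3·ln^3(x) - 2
The product is a 0·∞ indeterminate form at x → 0⁺.
Rewrite the product as 2·ln^3(x) / x^(-3) and apply L'Hôpital, or use the standard hierarchy x^(-3) ≫ |ln x|^3 as x → 0⁺.
The indeterminate product → 0, so the limit = -2.

Final answer: -2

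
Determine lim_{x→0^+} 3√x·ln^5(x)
This is a 0·∞ indeterminate form at x → 0⁺.
Rewrite the product as 3·ln^5(x) / x^(-1/2) and apply L'Hôpital, or use the standard hierarchy x^(-1/2) ≫ |ln x|^5 as x → 0⁺.
The indeterminate product → 0, so the limit = 0.

Final answer: 0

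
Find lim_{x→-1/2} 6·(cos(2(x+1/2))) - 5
Direct substitution at x = -1/2 gives 1.

Final answer: 1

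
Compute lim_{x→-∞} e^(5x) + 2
Evaluate the dominant behaviour as x → -∞; each term tends to a finite value or vanishes.
Limit = 2.

Final answer: 2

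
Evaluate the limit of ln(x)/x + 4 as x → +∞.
The quotient is an ∞/∞ indeterminate form as x → +∞.
The polynomial denominator x dominates the logarithmic numerator (any positive power of x ≫ ln(x) as x → ∞), so the quotient → 0.
Adding the constant: 0 + 4 = 4. Limit = 4.

Final answer: 4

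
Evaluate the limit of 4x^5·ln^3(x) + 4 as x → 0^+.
The product is a 0·∞ indeterminate form at x → 0⁺.
Rewrite the product as 4·ln^3(x) / x^(-5) and apply L'Hôpital, or use the standard hierarchy x^(-5) ≫ |ln x|^3 as x → 0⁺.
The indeterminate product → 0, so the limit = 4.

Final answer: 4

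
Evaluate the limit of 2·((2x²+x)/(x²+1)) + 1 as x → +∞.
Evaluate the dominant behaviour as x → +∞; each term tends to a finite value or vanishes.
Limit = 5.

Final answer: 5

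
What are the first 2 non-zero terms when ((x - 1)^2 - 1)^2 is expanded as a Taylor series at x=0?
-4·x^3 + 4·x^2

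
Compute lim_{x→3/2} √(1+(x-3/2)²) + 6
Direct substitution at x = 3/2 gives 7.

Final answer: 7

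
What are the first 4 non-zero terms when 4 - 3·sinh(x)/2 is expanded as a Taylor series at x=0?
-x^5/80 - x^3/4 - 3·x/2 + 4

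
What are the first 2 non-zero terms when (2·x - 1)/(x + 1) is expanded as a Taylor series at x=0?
3·x - 1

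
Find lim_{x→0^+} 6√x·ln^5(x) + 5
The product is a 0·∞ indeterminate form at x → 0⁺.
Rewrite the product as 6·ln^5(x) / x^(-1/2) and apply L'Hôpital, or use the standard hierarchy x^(-1/2) ≫ |ln x|^5 as x → 0⁺.
The indeterminate product → 0, so the limit = 5.

Final answer: 5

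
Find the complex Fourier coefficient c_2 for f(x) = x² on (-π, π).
Compute the real Fourier coefficients first: a_2 = 1, b_2 = 0.
Then c_2 = (a_2 − i·b_2)/2 = 1/2.

Final answer: 1/2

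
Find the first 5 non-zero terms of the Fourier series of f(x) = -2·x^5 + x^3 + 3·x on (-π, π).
(-486 - 4·π^4 + 82·π^2)·sin(x) + (-11·π^2 + 27/2 + 2·π^4)·sin(2·x) + (-4·π^4/3 - 34/81 + 98·π^2/27)·sin(3·x) + (-7·π^2/4 - 27/32 + π^4)·sin(4·x) + (-4·π^4/5 + 594/625 + 26·π^2/25)·sin(5·x)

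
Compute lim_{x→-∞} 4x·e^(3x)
This is a 0·∞ indeterminate form at x → -∞.
Rewrite the product as 4x / e^(-3x) (an ∞/∞ form) and apply L'Hôpital, or use the standard hierarchy e^(3|x|) ≫ |x| as x → -∞.
The indeterminate product → 0, so the limit = 0.

Final answer: 0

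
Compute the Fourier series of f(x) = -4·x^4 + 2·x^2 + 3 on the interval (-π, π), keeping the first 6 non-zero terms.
(-200 + 32·π^2)·cos(x) + (14 - 8·π^2)·cos(2·x) + (-88/27 + 32·π^2/9)·cos(3·x) + (5/4 - 2·π^2)·cos(4·x) + (-392/625 + 32·π^2/25)·cos(5·x) - 4·π^4/5 + 3 + 2·π^2/3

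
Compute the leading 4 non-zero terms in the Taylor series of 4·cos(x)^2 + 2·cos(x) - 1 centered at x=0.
-13·x^6/72 + 17·x^4/12 - 5·x^2 + 5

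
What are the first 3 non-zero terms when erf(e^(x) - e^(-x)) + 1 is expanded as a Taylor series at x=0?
-14·x^3/(3·√(π)) + 4·x/√(π) + 1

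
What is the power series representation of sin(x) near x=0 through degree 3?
-x^3/6 + x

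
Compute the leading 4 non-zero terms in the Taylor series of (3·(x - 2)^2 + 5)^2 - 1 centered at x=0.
-72·x^3 + 246·x^2 - 408·x + 288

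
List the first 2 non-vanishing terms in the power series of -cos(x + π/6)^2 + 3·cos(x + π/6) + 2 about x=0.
x·(-3/2 + √(3)/2) + 5/4 + 3·√(3)/2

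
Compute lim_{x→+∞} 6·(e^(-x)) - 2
Evaluate the dominant behaviour as x → +∞; each term tends to a finite value or vanishes.
Limit = -2.

Final answer: -2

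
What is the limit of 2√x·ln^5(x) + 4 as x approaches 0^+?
The product is a 0·∞ indeterminate form at x → 0⁺.
Rewrite the product as 2·ln^5(x) / x^(-1/2) and apply L'Hôpital, or use the standard hierarchy x^(-1/2) ≫ |ln x|^5 as x → 0⁺.
The indeterminate product → 0, so the limit = 4.

Final answer: 4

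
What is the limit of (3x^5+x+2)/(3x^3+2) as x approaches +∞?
This is an ∞/∞ indeterminate form as x → +∞.
Divide numerator and denominator by x^5 and let the lower-order terms vanish; the numerator's degree 5 exceeds the denominator's degree 3, so the quotient diverges.
Limit = ∞.

Final answer: ∞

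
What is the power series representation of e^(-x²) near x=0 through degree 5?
x^4/2 - x^2 + 1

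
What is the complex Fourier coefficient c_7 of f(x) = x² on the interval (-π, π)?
Compute the real Fourier coefficients first: a_7 = -4/49, b_7 = 0.
Then c_7 = (a_7 − i·b_7)/2 = -2/49.

Final answer: -2/49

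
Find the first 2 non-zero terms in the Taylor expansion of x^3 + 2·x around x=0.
x^3 + 2·x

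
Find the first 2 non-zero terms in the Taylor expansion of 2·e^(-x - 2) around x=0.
-2·x·e^(-2) + 2·e^(-2)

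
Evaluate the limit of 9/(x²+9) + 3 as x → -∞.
Evaluate the dominant behaviour as x → -∞; each term tends to a finite value or vanishes.
Limit = 3.

Final answer: 3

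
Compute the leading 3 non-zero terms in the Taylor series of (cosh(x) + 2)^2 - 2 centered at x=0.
x^4/2 + 3·x^2 + 7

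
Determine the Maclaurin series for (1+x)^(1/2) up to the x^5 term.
7·x^5/256 - 5·x^4/128 + x^3/16 - x^2/8 + x/2 + 1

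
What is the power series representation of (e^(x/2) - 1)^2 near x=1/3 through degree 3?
-2·e^(1/6) + 1 + e^(1/3) + (-e^(1/6) + e^(1/3))·(x - 1/3) + (-7·e^(2/3) - 5·e^(1/3) + e^(1/6) + 2·e^(5/6) + 9·e^(1/2))·(x - 1/3)^2/(-12·e^(1/3) - 4 + 4·e^(1/2) + 12·e^(1/6)) + (-13·e^(2/3) - 7·e^(1/3) + e^(1/6) + 4·e^(5/6) + 15·e^(1/2))·(x - 1/3)^3/(-72·e^(1/3) - 24 + 24·e^(1/2) + 72·e^(1/6))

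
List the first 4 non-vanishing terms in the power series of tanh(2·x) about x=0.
-2176·x^7/315 + 64·x^5/15 - 8·x^3/3 + 2·x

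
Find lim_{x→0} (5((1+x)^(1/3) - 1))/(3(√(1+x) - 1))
Both numerator and denominator → 0 as x → 0; this is a 0/0 indeterminate form.
Expand each to leading order near x = 0: numerator ~ 5·x/3, denominator ~ 3·x/2.
The limit of the ratio is 10/9.

Final answer: 10/9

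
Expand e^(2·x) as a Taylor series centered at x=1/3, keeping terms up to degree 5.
e^(2/3) + 2·e^(2/3)·(x - 1/3) + 2·e^(2/3)·(x - 1/3)^2 + 4·e^(2/3)·(x - 1/3)^3/3 + 2·e^(2/3)·(x - 1/3)^4/3 + 4·e^(2/3)·(x - 1/3)^5/15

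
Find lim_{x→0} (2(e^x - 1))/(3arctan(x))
Both numerator and denominator → 0 as x → 0; this is a 0/0 indeterminate form.
Expand each to leading order near x = 0: numerator ~ 2·x, denominator ~ 3·x.
The limit of the ratio is 2/3.

Final answer: 2/3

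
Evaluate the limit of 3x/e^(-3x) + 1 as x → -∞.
The quotient is an ∞/∞ indeterminate form as x → -∞.
Compare growth rates of the dominant terms (exponentials ≫ polynomials ≫ logarithms), or apply L'Hôpital's rule; the quotient → 0.
Adding the constant: 0 + 1 = 1. Limit = 1.

Final answer: 1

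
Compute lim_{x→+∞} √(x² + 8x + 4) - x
This is an ∞ − ∞ indeterminate form.
Multiply and divide by the conjugate √(x²+8x + 4) + x; the x² terms cancel, leaving (8x + 4)/(√(x²+8x + 4)+x) → 8/2 = 4.
Limit = 4.

Final answer: 4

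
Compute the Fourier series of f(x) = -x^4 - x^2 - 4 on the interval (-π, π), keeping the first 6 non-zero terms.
(-44 + 8·π^2)·cos(x) + (2 - 2·π^2)·cos(2·x) + (-4/27 + 8·π^2/9)·cos(3·x) + (-π^2/2 - 1/16)·cos(4·x) + (52/625 + 8·π^2/25)·cos(5·x) - π^4/5 - 4 - π^2/3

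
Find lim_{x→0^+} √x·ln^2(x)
This is a 0·∞ indeterminate form at x → 0⁺.
Rewrite the product as ln^2(x) / x^(-1/2) and apply L'Hôpital, or use the standard hierarchy x^(-1/2) ≫ |ln x|^2 as x → 0⁺.
The indeterminate product → 0, so the limit = 0.

Final answer: 0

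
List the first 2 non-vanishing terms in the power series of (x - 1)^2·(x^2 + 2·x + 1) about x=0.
1 - 2·x^2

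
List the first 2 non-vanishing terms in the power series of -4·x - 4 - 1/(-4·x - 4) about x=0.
-17·x/4 - 15/4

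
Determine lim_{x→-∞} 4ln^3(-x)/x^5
This is an ∞/∞ indeterminate form as x → -∞.
Compare growth rates of the dominant terms (exponentials ≫ polynomials ≫ logarithms), or apply L'Hôpital's rule; the quotient → 0.
Limit = 0.

Final answer: 0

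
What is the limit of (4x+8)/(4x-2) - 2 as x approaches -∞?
Evaluate the dominant behaviour as x → -∞; each term tends to a finite value or vanishes.
Limit = -1.

Final answer: -1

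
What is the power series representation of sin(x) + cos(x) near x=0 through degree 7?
-x^7/5040 - x^6/720 + x^5/120 + x^4/24 - x^3/6 - x^2/2 + x + 1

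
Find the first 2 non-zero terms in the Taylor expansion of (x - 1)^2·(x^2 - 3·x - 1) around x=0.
-x - 1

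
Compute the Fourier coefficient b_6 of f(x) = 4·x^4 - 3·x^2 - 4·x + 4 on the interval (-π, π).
b_6 = (1/π) ∫_{-π}^{π} f(x)·sin(6x) dx.
Evaluate the integral (use parity and integration by parts as needed): b_6 = 4/3.

Final answer: 4/3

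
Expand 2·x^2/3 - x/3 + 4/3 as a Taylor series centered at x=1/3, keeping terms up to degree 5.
35/27 + (x - 1/3)/9 + 2·(x - 1/3)^2/3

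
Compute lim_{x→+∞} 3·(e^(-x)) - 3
Evaluate the dominant behaviour as x → +∞; each term tends to a finite value or vanishes.
Limit = -3.

Final answer: -3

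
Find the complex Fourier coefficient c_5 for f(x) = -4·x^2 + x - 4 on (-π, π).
Compute the real Fourier coefficients first: a_5 = 16/25, b_5 = 2/5.
Then c_5 = (a_5 − i·b_5)/2 = 8/25 - i/5.

Final answer: 8/25 - i/5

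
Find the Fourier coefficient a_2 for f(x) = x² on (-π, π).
a_2 = (1/π) ∫_{-π}^{π} f(x)·cos(2x) dx.
Evaluate the integral (use parity and integration by parts as needed): a_2 = 1.

Final answer: 1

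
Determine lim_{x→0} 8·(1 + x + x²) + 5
Direct substitution at x = 0 gives 13.

Final answer: 13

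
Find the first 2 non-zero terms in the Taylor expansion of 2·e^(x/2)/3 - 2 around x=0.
x/3 - 4/3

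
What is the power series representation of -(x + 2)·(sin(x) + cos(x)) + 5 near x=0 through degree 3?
5·x^3/6 - 3·x + 3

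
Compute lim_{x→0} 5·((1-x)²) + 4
Direct substitution at x = 0 gives 9.

Final answer: 9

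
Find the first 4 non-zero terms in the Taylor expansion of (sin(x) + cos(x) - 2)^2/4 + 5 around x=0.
-x^3/6 + x^2/2 - x/2 + 21/4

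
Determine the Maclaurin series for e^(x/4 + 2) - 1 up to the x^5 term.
x^5·e^(2)/122880 + x^4·e^(2)/6144 + x^3·e^(2)/384 + x^2·e^(2)/32 + x·e^(2)/4 - 1 + e^(2)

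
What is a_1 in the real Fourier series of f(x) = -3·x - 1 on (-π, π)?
a_1 = (1/π) ∫_{-π}^{π} f(x)·cos(1x) dx.
Evaluate the integral (use parity and integration by parts as needed): a_1 = 0.

Final answer: 0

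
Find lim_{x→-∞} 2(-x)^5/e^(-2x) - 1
The quotient is an ∞/∞ indeterminate form as x → -∞.
Compare growth rates of the dominant terms (exponentials ≫ polynomials ≫ logarithms), or apply L'Hôpital's rule; the quotient → 0.
Adding the constant: 0 - 1 = -1. Limit = -1.

Final answer: -1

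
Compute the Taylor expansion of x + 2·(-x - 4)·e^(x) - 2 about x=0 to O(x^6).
-3·x^5/20 - 2·x^4/3 - 7·x^3/3 - 6·x^2 - 9·x - 10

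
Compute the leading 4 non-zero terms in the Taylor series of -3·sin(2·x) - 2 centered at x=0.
-4·x^5/5 + 4·x^3 - 6·x - 2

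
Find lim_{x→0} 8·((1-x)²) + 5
Direct substitution at x = 0 gives 13.

Final answer: 13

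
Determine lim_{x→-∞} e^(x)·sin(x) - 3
Evaluate the dominant behaviour as x → -∞; each term tends to a finite value or vanishes.
Limit = -3.

Final answer: -3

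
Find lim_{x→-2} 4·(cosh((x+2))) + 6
Direct substitution at x = -2 gives 10.

Final answer: 10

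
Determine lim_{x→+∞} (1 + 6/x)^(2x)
As x → +∞: write (1 + 6/x)^(2x) = ((1 + 6/x)^x)^2 → (e^6)^2 = e^12.
Limit = e^(12).

Final answer: e^(12)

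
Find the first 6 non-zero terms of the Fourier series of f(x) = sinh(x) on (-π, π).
sin(x)·sinh(π)/π - 4·sin(2·x)·sinh(π)/(5·π) + 3·sin(3·x)·sinh(π)/(5·π) - 8·sin(4·x)·sinh(π)/(17·π) + 5·sin(5·x)·sinh(π)/(13·π) - 12·sin(6·x)·sinh(π)/(37·π)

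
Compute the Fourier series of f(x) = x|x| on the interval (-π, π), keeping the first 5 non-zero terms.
(-8 + 2·π^2)·sin(x)/π - π·sin(2·x) + (-8 + 18·π^2)·sin(3·x)/(27·π) - π·sin(4·x)/2 + (-8 + 50·π^2)·sin(5·x)/(125·π)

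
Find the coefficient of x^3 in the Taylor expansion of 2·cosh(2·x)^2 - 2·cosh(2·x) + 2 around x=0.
Expand to order 3: 2·cosh(2·x)^2 - 2·cosh(2·x) + 2 = 4·x^2 + 2 + O(x^4).
The coefficient of x^3 is 0.

Final answer: 0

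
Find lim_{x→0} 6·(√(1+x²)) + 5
Direct substitution at x = 0 gives 11.

Final answer: 11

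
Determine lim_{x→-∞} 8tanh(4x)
Evaluate the dominant behaviour as x → -∞; each term tends to a finite value or vanishes.
Limit = -8.

Final answer: -8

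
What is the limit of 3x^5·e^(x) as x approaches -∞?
This is a 0·∞ indeterminate form at x → -∞.
Rewrite the product as 3x^5 / e^(-x) (an ∞/∞ form) and apply L'Hôpital, or use the standard hierarchy e^(|x|) ≫ |x^5| as x → -∞.
The indeterminate product → 0, so the limit = 0.

Final answer: 0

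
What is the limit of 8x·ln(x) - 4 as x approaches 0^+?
The product is a 0·∞ indeterminate form at x → 0⁺.
Rewrite the product as 8·ln(x) / x^(-1) and apply L'Hôpital, or use the standard hierarchy x^(-1) ≫ |ln x| as x → 0⁺.
The indeterminate product → 0, so the limit = -4.

Final answer: -4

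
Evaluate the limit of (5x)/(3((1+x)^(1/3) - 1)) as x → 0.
Both numerator and denominator → 0 as x → 0; this is a 0/0 indeterminate form.
Expand each to leading order near x = 0: numerator ~ 5·x, denominator ~ x.
The limit of the ratio is 5.

Final answer: 5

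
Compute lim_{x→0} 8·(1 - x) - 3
Direct substitution at x = 0 gives 5.

Final answer: 5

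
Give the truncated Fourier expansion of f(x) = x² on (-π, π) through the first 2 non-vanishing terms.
-4·cos(x) + π^2/3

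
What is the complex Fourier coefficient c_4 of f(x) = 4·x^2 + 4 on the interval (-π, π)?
Compute the real Fourier coefficients first: a_4 = 1, b_4 = 0.
Then c_4 = (a_4 − i·b_4)/2 = 1/2.

Final answer: 1/2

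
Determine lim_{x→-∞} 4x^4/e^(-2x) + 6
The quotient is an ∞/∞ indeterminate form as x → -∞.
Compare growth rates of the dominant terms (exponentials ≫ polynomials ≫ logarithms), or apply L'Hôpital's rule; the quotient → 0.
Adding the constant: 0 + 6 = 6. Limit = 6.

Final answer: 6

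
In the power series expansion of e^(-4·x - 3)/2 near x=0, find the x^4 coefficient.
Expand to order 4: e^(-4·x - 3)/2 = 16·x^4·e^(-3)/3 - 16·x^3·e^(-3)/3 + 4·x^2·e^(-3) - 2·x·e^(-3) + e^(-3)/2 + O(x^5).
The coefficient of x^4 is 16·e^(-3)/3.

Final answer: 16·e^(-3)/3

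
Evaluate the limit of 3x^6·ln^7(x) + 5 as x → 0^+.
The product is a 0·∞ indeterminate form at x → 0⁺.
Rewrite the product as 3·ln^7(x) / x^(-6) and apply L'Hôpital, or use the standard hierarchy x^(-6) ≫ |ln x|^7 as x → 0⁺.
The indeterminate product → 0, so the limit = 5.

Final answer: 5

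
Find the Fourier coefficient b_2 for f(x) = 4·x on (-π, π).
b_2 = (1/π) ∫_{-π}^{π} f(x)·sin(2x) dx.
Evaluate the integral (use parity and integration by parts as needed): b_2 = -4.

Final answer: -4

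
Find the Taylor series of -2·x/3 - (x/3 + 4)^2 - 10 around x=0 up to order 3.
-x^2/9 - 10·x/3 - 26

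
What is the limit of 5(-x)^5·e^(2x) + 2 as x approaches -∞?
The product is a 0·∞ indeterminate form at x → -∞.
Rewrite the product as 5(-x)^5 / e^(-2x) (an ∞/∞ form) and apply L'Hôpital, or use the standard hierarchy e^(2|x|) ≫ |(-x)^5| as x → -∞.
The indeterminate product → 0, so the limit = 2.

Final answer: 2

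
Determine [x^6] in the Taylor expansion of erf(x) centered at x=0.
Expand to order 6: erf(x) = x^5/(5·√(π)) - 2·x^3/(3·√(π)) + 2·x/√(π) + O(x^7).
The coefficient of x^6 is 0.

Final answer: 0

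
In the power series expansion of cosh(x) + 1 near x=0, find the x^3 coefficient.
Expand to order 3: cosh(x) + 1 = x^2/2 + 2 + O(x^4).
The coefficient of x^3 is 0.

Final answer: 0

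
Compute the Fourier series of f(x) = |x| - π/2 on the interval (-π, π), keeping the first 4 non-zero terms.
-4·cos(x)/π - 4·cos(3·x)/(9·π) - 4·cos(5·x)/(25·π) - 4·cos(7·x)/(49·π)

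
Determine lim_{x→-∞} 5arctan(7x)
Evaluate the dominant behaviour as x → -∞; each term tends to a finite value or vanishes.
Limit = -5·π/2.

Final answer: -5·π/2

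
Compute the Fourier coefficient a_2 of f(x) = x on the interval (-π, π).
a_2 = (1/π) ∫_{-π}^{π} f(x)·cos(2x) dx.
Evaluate the integral (use parity and integration by parts as needed): a_2 = 0.

Final answer: 0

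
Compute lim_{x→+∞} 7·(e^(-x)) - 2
Evaluate the dominant behaviour as x → +∞; each term tends to a finite value or vanishes.
Limit = -2.

Final answer: -2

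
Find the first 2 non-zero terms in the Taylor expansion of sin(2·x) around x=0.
-4·x^3/3 + 2·x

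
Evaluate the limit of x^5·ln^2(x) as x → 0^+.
This is a 0·∞ indeterminate form at x → 0⁺.
Rewrite the product as ln^2(x) / x^(-5) and apply L'Hôpital, or use the standard hierarchy x^(-5) ≫ |ln x|^2 as x → 0⁺.
The indeterminate product → 0, so the limit = 0.

Final answer: 0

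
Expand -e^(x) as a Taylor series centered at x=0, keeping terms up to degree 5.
-x^5/120 - x^4/24 - x^3/6 - x^2/2 - x - 1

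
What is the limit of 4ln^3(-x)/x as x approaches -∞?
This is an ∞/∞ indeterminate form as x → -∞.
Compare growth rates of the dominant terms (exponentials ≫ polynomials ≫ logarithms), or apply L'Hôpital's rule; the quotient → 0.
Limit = 0.

Final answer: 0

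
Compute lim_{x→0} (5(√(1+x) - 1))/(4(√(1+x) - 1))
Both numerator and denominator → 0 as x → 0; this is a 0/0 indeterminate form.
Expand each to leading order near x = 0: numerator ~ 5·x/2, denominator ~ 2·x.
The limit of the ratio is 5/4.

Final answer: 5/4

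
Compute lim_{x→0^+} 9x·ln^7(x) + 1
The product is a 0·∞ indeterminate form at x → 0⁺.
Rewrite the product as 9·ln^7(x) / x^(-1) and apply L'Hôpital, or use the standard hierarchy x^(-1) ≫ |ln x|^7 as x → 0⁺.
The indeterminate product → 0, so the limit = 1.

Final answer: 1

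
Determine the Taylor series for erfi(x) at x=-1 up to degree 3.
-erfi(1) + 2·e·(x + 1)/√(π) - 2·e·(x + 1)^2/√(π) + 2·e·(x + 1)^3/√(π)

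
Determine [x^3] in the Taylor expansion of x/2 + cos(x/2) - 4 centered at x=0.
Expand to order 3: x/2 + cos(x/2) - 4 = -x^2/8 + x/2 - 3 + O(x^4).
The coefficient of x^3 is 0.

Final answer: 0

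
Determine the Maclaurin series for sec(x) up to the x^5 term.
5·x^4/24 + x^2/2 + 1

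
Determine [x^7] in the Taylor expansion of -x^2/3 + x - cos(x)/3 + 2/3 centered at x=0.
Expand to order 7: -x^2/3 + x - cos(x)/3 + 2/3 = x^6/2160 - x^4/72 - x^2/6 + x + 1/3 + O(x^8).
The coefficient of x^7 is 0.

Final answer: 0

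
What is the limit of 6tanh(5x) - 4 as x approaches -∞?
Evaluate the dominant behaviour as x → -∞; each term tends to a finite value or vanishes.
Limit = -10.

Final answer: -10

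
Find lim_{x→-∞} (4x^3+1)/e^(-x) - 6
The quotient is an ∞/∞ indeterminate form as x → -∞.
Compare growth rates of the dominant terms (exponentials ≫ polynomials ≫ logarithms), or apply L'Hôpital's rule; the quotient → 0.
Adding the constant: 0 - 6 = -6. Limit = -6.

Final answer: -6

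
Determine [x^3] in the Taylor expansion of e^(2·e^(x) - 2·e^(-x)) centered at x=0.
Expand to order 3: e^(2·e^(x) - 2·e^(-x)) = 34·x^3/3 + 8·x^2 + 4·x + 1 + O(x^4).
The coefficient of x^3 is 34/3.

Final answer: 34/3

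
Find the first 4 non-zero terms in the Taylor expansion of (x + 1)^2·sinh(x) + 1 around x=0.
7·x^3/6 + 2·x^2 + x + 1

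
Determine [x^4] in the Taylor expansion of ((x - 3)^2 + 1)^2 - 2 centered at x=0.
Expand to order 4: ((x - 3)^2 + 1)^2 - 2 = x^4 - 12·x^3 + 56·x^2 - 120·x + 98 + O(x^5).
The coefficient of x^4 is 1.

Final answer: 1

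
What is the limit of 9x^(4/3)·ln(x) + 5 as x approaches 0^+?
The product is a 0·∞ indeterminate form at x → 0⁺.
Rewrite the product as 9·ln(x) / x^(-4/3) and apply L'Hôpital, or use the standard hierarchy x^(-4/3) ≫ |ln x| as x → 0⁺.
The indeterminate product → 0, so the limit = 5.

Final answer: 5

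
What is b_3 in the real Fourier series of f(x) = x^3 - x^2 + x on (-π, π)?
b_3 = (1/π) ∫_{-π}^{π} f(x)·sin(3x) dx.
Evaluate the integral (use parity and integration by parts as needed): b_3 = 2/9 + 2·π^2/3.

Final answer: 2/9 + 2·π^2/3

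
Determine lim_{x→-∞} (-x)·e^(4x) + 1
The product is a 0·∞ indeterminate form at x → -∞.
Rewrite the product as (-x) / e^(-4x) (an ∞/∞ form) and apply L'Hôpital, or use the standard hierarchy e^(4|x|) ≫ |(-x)| as x → -∞.
The indeterminate product → 0, so the limit = 1.

Final answer: 1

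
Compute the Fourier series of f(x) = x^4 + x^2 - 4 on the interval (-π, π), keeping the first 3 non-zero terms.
(44 - 8·π^2)·cos(x) + (-2 + 2·π^2)·cos(2·x) - 4 + π^2/3 + π^4/5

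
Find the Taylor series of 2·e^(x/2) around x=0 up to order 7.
x^7/322560 + x^6/23040 + x^5/1920 + x^4/192 + x^3/24 + x^2/4 + x + 2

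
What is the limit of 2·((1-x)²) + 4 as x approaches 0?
Direct substitution at x = 0 gives 6.

Final answer: 6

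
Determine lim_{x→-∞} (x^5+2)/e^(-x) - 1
The quotient is an ∞/∞ indeterminate form as x → -∞.
Compare growth rates of the dominant terms (exponentials ≫ polynomials ≫ logarithms), or apply L'Hôpital's rule; the quotient → 0.
Adding the constant: 0 - 1 = -1. Limit = -1.

Final answer: -1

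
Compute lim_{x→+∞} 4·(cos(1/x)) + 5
Evaluate the dominant behaviour as x → +∞; each term tends to a finite value or vanishes.
Limit = 9.

Final answer: 9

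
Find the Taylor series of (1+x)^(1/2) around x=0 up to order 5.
7·x^5/256 - 5·x^4/128 + x^3/16 - x^2/8 + x/2 + 1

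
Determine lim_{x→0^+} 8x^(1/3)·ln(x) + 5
The product is a 0·∞ indeterminate form at x → 0⁺.
Rewrite the product as 8·ln(x) / x^(-1/3) and apply L'Hôpital, or use the standard hierarchy x^(-1/3) ≫ |ln x| as x → 0⁺.
The indeterminate product → 0, so the limit = 5.

Final answer: 5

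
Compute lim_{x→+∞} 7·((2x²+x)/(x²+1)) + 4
Evaluate the dominant behaviour as x → +∞; each term tends to a finite value or vanishes.
Limit = 18.

Final answer: 18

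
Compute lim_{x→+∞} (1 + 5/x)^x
As x → +∞: this is the defining limit (1 + 5/x)^x → e^5.
Limit = e^(5).

Final answer: e^(5)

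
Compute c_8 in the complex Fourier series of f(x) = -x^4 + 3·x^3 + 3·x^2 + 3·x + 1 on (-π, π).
Compute the real Fourier coefficients first: a_8 = 51/256 - π^2/8, b_8 = -3·π^2/4 - 87/128.
Then c_8 = (a_8 − i·b_8)/2 = -π^2/16 + 51/512 + 87·i/256 + 3·i·π^2/8.

Final answer: -π^2/16 + 51/512 + 87·i/256 + 3·i·π^2/8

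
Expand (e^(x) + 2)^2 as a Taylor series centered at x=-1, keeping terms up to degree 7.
(1 + 4·e + 4·e^(2))·e^(-2) + (2 + 4·e)·e^(-2)·(x + 1) + (2 + 2·e)·e^(-2)·(x + 1)^2 + (4 + 2·e)·e^(-2)·(x + 1)^3/3 + (e + 4)·e^(-2)·(x + 1)^4/6 + (e + 8)·e^(-2)·(x + 1)^5/30 + (e + 16)·e^(-2)·(x + 1)^6/180 + (e + 32)·e^(-2)·(x + 1)^7/1260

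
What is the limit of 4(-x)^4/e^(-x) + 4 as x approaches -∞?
The quotient is an ∞/∞ indeterminate form as x → -∞.
Compare growth rates of the dominant terms (exponentials ≫ polynomials ≫ logarithms), or apply L'Hôpital's rule; the quotient → 0.
Adding the constant: 0 + 4 = 4. Limit = 4.

Final answer: 4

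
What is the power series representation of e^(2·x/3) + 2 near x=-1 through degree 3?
(1 + 2·e^(2/3))·e^(-2/3) + 2·e^(-2/3)·(x + 1)/3 + 2·e^(-2/3)·(x + 1)^2/9 + 4·e^(-2/3)·(x + 1)^3/81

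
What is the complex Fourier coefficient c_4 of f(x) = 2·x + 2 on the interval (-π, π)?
Compute the real Fourier coefficients first: a_4 = 0, b_4 = -1.
Then c_4 = (a_4 − i·b_4)/2 = i/2.

Final answer: i/2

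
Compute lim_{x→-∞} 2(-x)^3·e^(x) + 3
The product is a 0·∞ indeterminate form at x → -∞.
Rewrite the product as 2(-x)^3 / e^(-x) (an ∞/∞ form) and apply L'Hôpital, or use the standard hierarchy e^(|x|) ≫ |(-x)^3| as x → -∞.
The indeterminate product → 0, so the limit = 3.

Final answer: 3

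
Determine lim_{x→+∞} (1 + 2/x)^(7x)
As x → +∞: write (1 + 2/x)^(7x) = ((1 + 2/x)^x)^7 → (e^2)^7 = e^14.
Limit = e^(14).

Final answer: e^(14)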